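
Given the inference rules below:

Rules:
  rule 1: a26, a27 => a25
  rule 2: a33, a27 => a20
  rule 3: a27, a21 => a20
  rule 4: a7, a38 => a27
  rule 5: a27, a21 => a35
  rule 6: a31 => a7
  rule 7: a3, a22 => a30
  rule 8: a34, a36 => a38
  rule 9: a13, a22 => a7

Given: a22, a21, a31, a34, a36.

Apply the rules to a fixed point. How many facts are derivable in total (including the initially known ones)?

10

Round 1 — rule 6, rule 8, derive a7, a38.
Round 2 — rule 4, derive a27.
Round 3 — rule 3, rule 5, derive a20, a35.
Closure: {a20, a21, a22, a27, a31, a34, a35, a36, a38, a7} — 10 facts.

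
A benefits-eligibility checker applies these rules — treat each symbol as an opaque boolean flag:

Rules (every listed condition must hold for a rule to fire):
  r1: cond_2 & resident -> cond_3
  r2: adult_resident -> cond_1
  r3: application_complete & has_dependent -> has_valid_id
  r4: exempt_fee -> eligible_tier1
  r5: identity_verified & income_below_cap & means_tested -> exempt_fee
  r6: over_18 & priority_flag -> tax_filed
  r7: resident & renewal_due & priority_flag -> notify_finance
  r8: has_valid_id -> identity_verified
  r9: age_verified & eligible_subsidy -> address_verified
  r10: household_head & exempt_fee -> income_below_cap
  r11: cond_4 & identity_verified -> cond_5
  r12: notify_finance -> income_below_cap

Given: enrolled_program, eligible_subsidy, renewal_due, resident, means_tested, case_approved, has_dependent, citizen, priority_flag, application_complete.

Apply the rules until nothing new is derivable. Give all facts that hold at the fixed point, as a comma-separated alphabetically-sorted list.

application_complete, case_approved, citizen, eligible_subsidy, eligible_tier1, enrolled_program, exempt_fee, has_dependent, has_valid_id, identity_verified, income_below_cap, means_tested, notify_finance, priority_flag, renewal_due, resident

Round 1 — r3, r7, derive has_valid_id, notify_finance.
Round 2 — r8, r12, derive identity_verified, income_below_cap.
Round 3 — r5, derive exempt_fee.
Round 4 — r4, derive eligible_tier1.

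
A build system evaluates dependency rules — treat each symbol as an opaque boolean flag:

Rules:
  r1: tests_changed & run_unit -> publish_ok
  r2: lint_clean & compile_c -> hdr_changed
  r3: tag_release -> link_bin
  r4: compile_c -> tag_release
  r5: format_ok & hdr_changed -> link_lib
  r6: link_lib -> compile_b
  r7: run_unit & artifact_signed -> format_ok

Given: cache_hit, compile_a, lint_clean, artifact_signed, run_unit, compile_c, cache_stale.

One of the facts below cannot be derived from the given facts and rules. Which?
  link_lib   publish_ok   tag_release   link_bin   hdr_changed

Round 1 — r2, r4, r7, derive hdr_changed, tag_release, format_ok.
Round 2 — r3, r5, derive link_bin, link_lib.
Round 3 — r6, derive compile_b.
Derived: link_lib (round 2), hdr_changed (round 1), tag_release (round 1), link_bin (round 2). publish_ok never appears in any round.

publish_ok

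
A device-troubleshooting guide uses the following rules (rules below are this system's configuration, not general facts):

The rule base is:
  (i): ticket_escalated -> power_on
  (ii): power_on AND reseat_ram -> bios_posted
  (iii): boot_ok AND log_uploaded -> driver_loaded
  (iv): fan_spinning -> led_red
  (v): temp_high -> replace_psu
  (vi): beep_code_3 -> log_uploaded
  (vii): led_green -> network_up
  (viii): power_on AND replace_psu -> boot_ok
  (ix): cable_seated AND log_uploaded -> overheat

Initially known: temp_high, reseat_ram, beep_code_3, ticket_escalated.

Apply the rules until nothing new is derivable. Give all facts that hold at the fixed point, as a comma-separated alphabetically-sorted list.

[1] (i) [ticket_escalated -> power_on]; (v) [temp_high -> replace_psu]; (vi) [beep_code_3 -> log_uploaded]. ⇒ new: power_on, replace_psu, log_uploaded.
[2] (ii) [power_on AND reseat_ram -> bios_posted]; (viii) [power_on AND replace_psu -> boot_ok]. ⇒ new: bios_posted, boot_ok.
[3] (iii) [boot_ok AND log_uploaded -> driver_loaded]. ⇒ new: driver_loaded.

beep_code_3, bios_posted, boot_ok, driver_loaded, log_uploaded, power_on, replace_psu, reseat_ram, temp_high, ticket_escalated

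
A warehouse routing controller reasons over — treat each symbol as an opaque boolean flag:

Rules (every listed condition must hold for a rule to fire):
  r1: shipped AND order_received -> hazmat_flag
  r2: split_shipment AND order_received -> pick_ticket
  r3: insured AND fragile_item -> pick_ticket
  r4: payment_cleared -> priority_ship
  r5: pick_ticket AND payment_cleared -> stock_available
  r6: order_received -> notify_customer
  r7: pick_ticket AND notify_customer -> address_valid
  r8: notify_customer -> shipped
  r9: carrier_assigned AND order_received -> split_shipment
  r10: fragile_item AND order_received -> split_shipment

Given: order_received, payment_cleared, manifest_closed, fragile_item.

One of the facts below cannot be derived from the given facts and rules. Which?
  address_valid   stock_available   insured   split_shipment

Round 1: r4 [payment_cleared -> priority_ship]; r6 [order_received -> notify_customer]; r10 [fragile_item AND order_received -> split_shipment]. New: priority_ship, notify_customer, split_shipment.
Round 2: r2 [split_shipment AND order_received -> pick_ticket]; r8 [notify_customer -> shipped]. New: pick_ticket, shipped.
Round 3: r1 [shipped AND order_received -> hazmat_flag]; r5 [pick_ticket AND payment_cleared -> stock_available]; r7 [pick_ticket AND notify_customer -> address_valid]. New: hazmat_flag, stock_available, address_valid.
Derived: stock_available (round 3), split_shipment (round 1), address_valid (round 3). insured never appears in any round.

insured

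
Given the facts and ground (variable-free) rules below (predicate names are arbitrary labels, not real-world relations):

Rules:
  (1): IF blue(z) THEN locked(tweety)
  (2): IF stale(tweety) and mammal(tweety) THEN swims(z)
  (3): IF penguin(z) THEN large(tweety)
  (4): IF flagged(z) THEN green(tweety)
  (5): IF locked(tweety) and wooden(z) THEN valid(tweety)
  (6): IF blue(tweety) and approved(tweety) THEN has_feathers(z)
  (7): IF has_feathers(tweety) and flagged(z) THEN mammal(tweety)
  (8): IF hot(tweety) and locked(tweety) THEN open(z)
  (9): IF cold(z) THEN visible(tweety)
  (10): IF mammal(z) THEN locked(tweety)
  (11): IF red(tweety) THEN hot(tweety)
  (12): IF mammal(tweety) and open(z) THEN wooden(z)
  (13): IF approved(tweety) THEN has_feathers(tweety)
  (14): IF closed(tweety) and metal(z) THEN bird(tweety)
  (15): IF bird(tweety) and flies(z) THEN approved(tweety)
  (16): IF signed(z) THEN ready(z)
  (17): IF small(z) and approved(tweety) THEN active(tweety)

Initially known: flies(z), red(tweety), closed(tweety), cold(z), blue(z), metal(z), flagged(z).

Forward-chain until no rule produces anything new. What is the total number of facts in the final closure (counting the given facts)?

18

Round 1: (1) [IF blue(z) THEN locked(tweety)]; (4) [IF flagged(z) THEN green(tweety)]; (9) [IF cold(z) THEN visible(tweety)]; (11) [IF red(tweety) THEN hot(tweety)]; (14) [IF closed(tweety) and metal(z) THEN bird(tweety)]. New: locked(tweety), green(tweety), visible(tweety), hot(tweety), bird(tweety).
Round 2: (8) [IF hot(tweety) and locked(tweety) THEN open(z)]; (15) [IF bird(tweety) and flies(z) THEN approved(tweety)]. New: open(z), approved(tweety).
Round 3: (13) [IF approved(tweety) THEN has_feathers(tweety)]. New: has_feathers(tweety).
Round 4: (7) [IF has_feathers(tweety) and flagged(z) THEN mammal(tweety)]. New: mammal(tweety).
Round 5: (12) [IF mammal(tweety) and open(z) THEN wooden(z)]. New: wooden(z).
Round 6: (5) [IF locked(tweety) and wooden(z) THEN valid(tweety)]. New: valid(tweety).
Closure: {approved(tweety), bird(tweety), blue(z), closed(tweety), cold(z), flagged(z), flies(z), green(tweety), has_feathers(tweety), hot(tweety), locked(tweety), mammal(tweety), metal(z), open(z), red(tweety), valid(tweety), visible(tweety), wooden(z)} — 18 facts.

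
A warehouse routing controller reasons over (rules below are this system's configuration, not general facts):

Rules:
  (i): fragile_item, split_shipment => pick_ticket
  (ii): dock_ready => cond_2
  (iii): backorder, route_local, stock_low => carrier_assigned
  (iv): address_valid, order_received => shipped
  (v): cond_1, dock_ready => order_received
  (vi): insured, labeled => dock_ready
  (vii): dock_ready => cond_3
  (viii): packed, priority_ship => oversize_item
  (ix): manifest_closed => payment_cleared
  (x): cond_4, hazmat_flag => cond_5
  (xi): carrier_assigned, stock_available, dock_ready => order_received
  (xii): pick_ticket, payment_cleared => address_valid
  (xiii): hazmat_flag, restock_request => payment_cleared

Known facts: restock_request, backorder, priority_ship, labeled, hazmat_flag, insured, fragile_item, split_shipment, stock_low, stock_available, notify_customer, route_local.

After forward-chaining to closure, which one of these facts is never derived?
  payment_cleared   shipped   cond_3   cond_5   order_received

cond_5

Round 1: (i) [fragile_item, split_shipment => pick_ticket]; (iii) [backorder, route_local, stock_low => carrier_assigned]; (vi) [insured, labeled => dock_ready]; (xiii) [hazmat_flag, restock_request => payment_cleared]. Adds pick_ticket, carrier_assigned, dock_ready, payment_cleared.
Round 2: (ii) [dock_ready => cond_2]; (vii) [dock_ready => cond_3]; (xi) [carrier_assigned, stock_available, dock_ready => order_received]; (xii) [pick_ticket, payment_cleared => address_valid]. Adds cond_2, cond_3, order_received, address_valid.
Round 3: (iv) [address_valid, order_received => shipped]. Adds shipped.
Derived: order_received (round 2), shipped (round 3), payment_cleared (round 1), cond_3 (round 2). cond_5 never appears in any round.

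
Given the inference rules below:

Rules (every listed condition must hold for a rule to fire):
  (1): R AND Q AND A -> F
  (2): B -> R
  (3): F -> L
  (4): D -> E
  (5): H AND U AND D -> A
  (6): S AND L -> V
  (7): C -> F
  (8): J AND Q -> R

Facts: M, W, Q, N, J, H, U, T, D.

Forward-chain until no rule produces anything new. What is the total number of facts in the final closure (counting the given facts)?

14

Round 1: (4) [D -> E]; (5) [H AND U AND D -> A]; (8) [J AND Q -> R]. Adds E, A, R.
Round 2: (1) [R AND Q AND A -> F]. Adds F.
Round 3: (3) [F -> L]. Adds L.
Closure: {A, D, E, F, H, J, L, M, N, Q, R, T, U, W} — 14 facts.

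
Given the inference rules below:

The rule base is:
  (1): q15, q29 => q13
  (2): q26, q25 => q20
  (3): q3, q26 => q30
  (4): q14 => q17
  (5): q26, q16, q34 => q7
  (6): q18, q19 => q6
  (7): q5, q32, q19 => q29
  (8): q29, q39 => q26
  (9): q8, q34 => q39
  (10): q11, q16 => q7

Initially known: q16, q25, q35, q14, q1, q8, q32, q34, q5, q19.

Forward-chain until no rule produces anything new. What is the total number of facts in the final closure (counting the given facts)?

Round 1: (4) [q14 => q17]; (7) [q5, q32, q19 => q29]; (9) [q8, q34 => q39]. Adds q17, q29, q39.
Round 2: (8) [q29, q39 => q26]. Adds q26.
Round 3: (2) [q26, q25 => q20]; (5) [q26, q16, q34 => q7]. Adds q20, q7.
Closure: {q1, q14, q16, q17, q19, q20, q25, q26, q29, q32, q34, q35, q39, q5, q7, q8} — 16 facts.

16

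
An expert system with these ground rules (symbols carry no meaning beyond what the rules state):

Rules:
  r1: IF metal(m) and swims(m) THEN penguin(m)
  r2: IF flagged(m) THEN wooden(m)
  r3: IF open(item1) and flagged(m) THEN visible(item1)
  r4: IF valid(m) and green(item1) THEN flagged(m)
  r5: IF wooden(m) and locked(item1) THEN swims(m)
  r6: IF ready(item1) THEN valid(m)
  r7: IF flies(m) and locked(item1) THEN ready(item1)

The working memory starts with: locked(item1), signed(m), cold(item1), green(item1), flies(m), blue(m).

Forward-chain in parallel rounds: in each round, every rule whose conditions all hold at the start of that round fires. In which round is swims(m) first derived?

Round 1 — r7, derive ready(item1).
Round 2 — r6, derive valid(m).
Round 3 — r4, derive flagged(m).
Round 4 — r2, derive wooden(m).
Round 5 — r5, derive swims(m).
swims(m) first appears in round 5.

5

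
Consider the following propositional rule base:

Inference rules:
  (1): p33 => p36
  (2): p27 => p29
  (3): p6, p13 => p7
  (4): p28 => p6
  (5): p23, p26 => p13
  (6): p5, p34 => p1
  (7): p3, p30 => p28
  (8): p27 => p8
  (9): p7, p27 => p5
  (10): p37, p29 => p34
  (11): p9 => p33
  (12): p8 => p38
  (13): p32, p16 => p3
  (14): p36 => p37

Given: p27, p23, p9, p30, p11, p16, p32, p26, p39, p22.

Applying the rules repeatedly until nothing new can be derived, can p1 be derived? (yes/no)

Round 1 fires (2), (5), (8), (11), (13), giving p29, p13, p8, p33, p3.
Round 2 fires (1), (7), (12), giving p36, p28, p38.
Round 3 fires (4), (14), giving p6, p37.
Round 4 fires (3), (10), giving p7, p34.
Round 5 fires (9), giving p5.
Round 6 fires (6), giving p1.
p1 appears in round 6, so it is derivable.

yes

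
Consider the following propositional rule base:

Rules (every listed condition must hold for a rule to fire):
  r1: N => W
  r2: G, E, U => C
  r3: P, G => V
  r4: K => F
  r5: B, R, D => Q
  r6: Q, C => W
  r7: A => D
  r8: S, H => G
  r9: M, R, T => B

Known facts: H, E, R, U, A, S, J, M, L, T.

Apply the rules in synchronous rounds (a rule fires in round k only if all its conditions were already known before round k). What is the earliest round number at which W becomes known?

3

[1] r7 [A => D]; r8 [S, H => G]; r9 [M, R, T => B]. ⇒ new: D, G, B.
[2] r2 [G, E, U => C]; r5 [B, R, D => Q]. ⇒ new: C, Q.
[3] r6 [Q, C => W]. ⇒ new: W.
W first appears in round 3.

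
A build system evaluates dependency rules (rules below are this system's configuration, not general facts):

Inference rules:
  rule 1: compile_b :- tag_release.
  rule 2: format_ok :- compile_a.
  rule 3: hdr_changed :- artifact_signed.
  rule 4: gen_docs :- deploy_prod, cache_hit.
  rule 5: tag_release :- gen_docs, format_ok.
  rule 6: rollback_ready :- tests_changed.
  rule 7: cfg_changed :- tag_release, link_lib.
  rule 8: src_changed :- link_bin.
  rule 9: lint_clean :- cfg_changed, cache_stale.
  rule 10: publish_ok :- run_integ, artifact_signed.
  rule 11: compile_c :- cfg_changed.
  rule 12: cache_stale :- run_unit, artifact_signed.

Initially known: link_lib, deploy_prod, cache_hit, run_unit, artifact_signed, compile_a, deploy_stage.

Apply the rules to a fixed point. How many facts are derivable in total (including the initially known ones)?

Round 1 — rule 2, rule 3, rule 4, rule 12, derive format_ok, hdr_changed, gen_docs, cache_stale.
Round 2 — rule 5, derive tag_release.
Round 3 — rule 1, rule 7, derive compile_b, cfg_changed.
Round 4 — rule 9, rule 11, derive lint_clean, compile_c.
Closure: {artifact_signed, cache_hit, cache_stale, cfg_changed, compile_a, compile_b, compile_c, deploy_prod, deploy_stage, format_ok, gen_docs, hdr_changed, link_lib, lint_clean, run_unit, tag_release} — 16 facts.

16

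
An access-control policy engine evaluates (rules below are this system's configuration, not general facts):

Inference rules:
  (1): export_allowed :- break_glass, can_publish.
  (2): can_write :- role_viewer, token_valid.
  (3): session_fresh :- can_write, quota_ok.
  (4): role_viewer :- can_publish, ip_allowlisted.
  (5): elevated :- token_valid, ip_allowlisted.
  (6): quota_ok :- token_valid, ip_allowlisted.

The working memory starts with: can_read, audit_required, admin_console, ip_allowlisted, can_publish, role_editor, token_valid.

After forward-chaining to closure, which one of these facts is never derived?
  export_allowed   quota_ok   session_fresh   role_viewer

Round 1: (4) [role_viewer :- can_publish, ip_allowlisted.]; (5) [elevated :- token_valid, ip_allowlisted.]; (6) [quota_ok :- token_valid, ip_allowlisted.]. Adds role_viewer, elevated, quota_ok.
Round 2: (2) [can_write :- role_viewer, token_valid.]. Adds can_write.
Round 3: (3) [session_fresh :- can_write, quota_ok.]. Adds session_fresh.
Derived: role_viewer (round 1), quota_ok (round 1), session_fresh (round 3). export_allowed never appears in any round.

export_allowed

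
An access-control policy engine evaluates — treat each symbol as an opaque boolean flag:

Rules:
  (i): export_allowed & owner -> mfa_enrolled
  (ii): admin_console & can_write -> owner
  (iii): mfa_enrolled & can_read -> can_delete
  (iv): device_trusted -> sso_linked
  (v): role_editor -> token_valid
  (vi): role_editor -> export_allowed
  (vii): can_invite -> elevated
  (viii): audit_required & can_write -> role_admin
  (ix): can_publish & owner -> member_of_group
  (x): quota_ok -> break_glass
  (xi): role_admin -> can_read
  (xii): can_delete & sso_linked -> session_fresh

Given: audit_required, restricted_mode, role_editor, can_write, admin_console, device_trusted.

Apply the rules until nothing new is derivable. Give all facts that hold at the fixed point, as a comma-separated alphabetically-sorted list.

admin_console, audit_required, can_delete, can_read, can_write, device_trusted, export_allowed, mfa_enrolled, owner, restricted_mode, role_admin, role_editor, session_fresh, sso_linked, token_valid

Round 1: (ii) [admin_console & can_write -> owner]; (iv) [device_trusted -> sso_linked]; (v) [role_editor -> token_valid]; (vi) [role_editor -> export_allowed]; (viii) [audit_required & can_write -> role_admin]. New: owner, sso_linked, token_valid, export_allowed, role_admin.
Round 2: (i) [export_allowed & owner -> mfa_enrolled]; (xi) [role_admin -> can_read]. New: mfa_enrolled, can_read.
Round 3: (iii) [mfa_enrolled & can_read -> can_delete]. New: can_delete.
Round 4: (xii) [can_delete & sso_linked -> session_fresh]. New: session_fresh.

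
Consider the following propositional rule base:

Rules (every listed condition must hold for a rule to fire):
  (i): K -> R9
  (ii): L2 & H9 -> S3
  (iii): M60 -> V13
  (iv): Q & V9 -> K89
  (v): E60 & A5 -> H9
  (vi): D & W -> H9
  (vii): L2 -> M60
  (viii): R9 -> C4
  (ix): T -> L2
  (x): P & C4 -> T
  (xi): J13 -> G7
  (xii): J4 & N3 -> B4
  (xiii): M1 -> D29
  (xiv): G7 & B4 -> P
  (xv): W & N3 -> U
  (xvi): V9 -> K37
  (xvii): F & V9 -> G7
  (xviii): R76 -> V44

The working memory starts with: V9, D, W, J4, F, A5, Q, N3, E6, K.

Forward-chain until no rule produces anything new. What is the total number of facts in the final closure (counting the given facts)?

Round 1 — (i), (iv), (vi), (xii), (xv), (xvi), (xvii), derive R9, K89, H9, B4, U, K37, G7.
Round 2 — (viii), (xiv), derive C4, P.
Round 3 — (x), derive T.
Round 4 — (ix), derive L2.
Round 5 — (ii), (vii), derive S3, M60.
Round 6 — (iii), derive V13.
Closure: {A5, B4, C4, D, E6, F, G7, H9, J4, K, K37, K89, L2, M60, N3, P, Q, R9, S3, T, U, V13, V9, W} — 24 facts.

24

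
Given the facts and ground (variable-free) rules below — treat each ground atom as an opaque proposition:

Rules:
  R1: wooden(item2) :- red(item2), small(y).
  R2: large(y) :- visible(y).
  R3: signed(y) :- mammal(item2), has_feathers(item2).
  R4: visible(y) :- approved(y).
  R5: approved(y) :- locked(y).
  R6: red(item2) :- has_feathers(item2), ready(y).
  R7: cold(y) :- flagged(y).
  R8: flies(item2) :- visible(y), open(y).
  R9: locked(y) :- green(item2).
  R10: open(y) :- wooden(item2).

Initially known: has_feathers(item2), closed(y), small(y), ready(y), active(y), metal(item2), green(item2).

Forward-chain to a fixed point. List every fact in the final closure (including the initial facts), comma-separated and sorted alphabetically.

active(y), approved(y), closed(y), flies(item2), green(item2), has_feathers(item2), large(y), locked(y), metal(item2), open(y), ready(y), red(item2), small(y), visible(y), wooden(item2)

Round 1 fires R6, R9, giving red(item2), locked(y).
Round 2 fires R1, R5, giving wooden(item2), approved(y).
Round 3 fires R4, R10, giving visible(y), open(y).
Round 4 fires R2, R8, giving large(y), flies(item2).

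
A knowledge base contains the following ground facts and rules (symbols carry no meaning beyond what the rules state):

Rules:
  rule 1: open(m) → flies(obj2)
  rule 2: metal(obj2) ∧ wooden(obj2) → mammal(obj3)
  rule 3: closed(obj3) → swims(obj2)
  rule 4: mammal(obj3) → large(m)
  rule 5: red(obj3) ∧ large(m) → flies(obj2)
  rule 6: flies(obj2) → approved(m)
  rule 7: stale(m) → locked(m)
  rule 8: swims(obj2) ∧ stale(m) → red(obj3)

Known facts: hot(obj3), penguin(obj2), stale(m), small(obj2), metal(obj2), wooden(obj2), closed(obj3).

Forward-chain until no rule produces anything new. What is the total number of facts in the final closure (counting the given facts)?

14

Round 1 fires rule 2, rule 3, rule 7, giving mammal(obj3), swims(obj2), locked(m).
Round 2 fires rule 4, rule 8, giving large(m), red(obj3).
Round 3 fires rule 5, giving flies(obj2).
Round 4 fires rule 6, giving approved(m).
Closure: {approved(m), closed(obj3), flies(obj2), hot(obj3), large(m), locked(m), mammal(obj3), metal(obj2), penguin(obj2), red(obj3), small(obj2), stale(m), swims(obj2), wooden(obj2)} — 14 facts.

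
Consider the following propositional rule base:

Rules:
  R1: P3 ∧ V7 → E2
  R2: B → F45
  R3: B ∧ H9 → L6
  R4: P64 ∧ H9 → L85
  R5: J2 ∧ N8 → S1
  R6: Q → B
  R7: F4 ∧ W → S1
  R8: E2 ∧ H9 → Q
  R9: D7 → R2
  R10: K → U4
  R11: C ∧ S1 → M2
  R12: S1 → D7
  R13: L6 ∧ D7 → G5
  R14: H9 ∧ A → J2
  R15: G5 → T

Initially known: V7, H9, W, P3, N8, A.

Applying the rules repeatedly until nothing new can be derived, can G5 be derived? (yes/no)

yes

Round 1 — R1, R14, derive E2, J2.
Round 2 — R5, R8, derive S1, Q.
Round 3 — R6, R12, derive B, D7.
Round 4 — R2, R3, R9, derive F45, L6, R2.
Round 5 — R13, derive G5.
Round 6 — R15, derive T.
G5 appears in round 5, so it is derivable.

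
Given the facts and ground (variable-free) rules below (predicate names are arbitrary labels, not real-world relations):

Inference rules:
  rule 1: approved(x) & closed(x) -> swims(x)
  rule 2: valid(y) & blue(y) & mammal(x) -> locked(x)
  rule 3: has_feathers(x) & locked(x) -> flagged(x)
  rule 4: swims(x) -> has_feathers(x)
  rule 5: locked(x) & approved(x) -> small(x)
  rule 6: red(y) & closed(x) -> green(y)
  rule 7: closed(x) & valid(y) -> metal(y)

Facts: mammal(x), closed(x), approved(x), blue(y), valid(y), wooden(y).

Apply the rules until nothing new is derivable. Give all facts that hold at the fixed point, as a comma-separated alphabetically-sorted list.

Round 1: rule 1 [approved(x) & closed(x) -> swims(x)]; rule 2 [valid(y) & blue(y) & mammal(x) -> locked(x)]; rule 7 [closed(x) & valid(y) -> metal(y)]. New: swims(x), locked(x), metal(y).
Round 2: rule 4 [swims(x) -> has_feathers(x)]; rule 5 [locked(x) & approved(x) -> small(x)]. New: has_feathers(x), small(x).
Round 3: rule 3 [has_feathers(x) & locked(x) -> flagged(x)]. New: flagged(x).

approved(x), blue(y), closed(x), flagged(x), has_feathers(x), locked(x), mammal(x), metal(y), small(x), swims(x), valid(y), wooden(y)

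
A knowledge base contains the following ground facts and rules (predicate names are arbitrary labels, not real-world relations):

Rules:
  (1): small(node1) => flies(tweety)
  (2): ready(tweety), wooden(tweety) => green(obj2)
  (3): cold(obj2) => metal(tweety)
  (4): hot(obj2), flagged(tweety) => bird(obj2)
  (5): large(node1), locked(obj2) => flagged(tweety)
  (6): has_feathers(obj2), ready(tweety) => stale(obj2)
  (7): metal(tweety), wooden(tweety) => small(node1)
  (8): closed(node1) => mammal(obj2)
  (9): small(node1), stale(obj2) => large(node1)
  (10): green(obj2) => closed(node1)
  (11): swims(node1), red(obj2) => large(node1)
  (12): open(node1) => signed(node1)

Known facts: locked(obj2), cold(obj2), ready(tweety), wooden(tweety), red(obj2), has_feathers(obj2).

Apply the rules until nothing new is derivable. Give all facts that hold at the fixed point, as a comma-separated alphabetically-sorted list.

Round 1 fires (2), (3), (6), giving green(obj2), metal(tweety), stale(obj2).
Round 2 fires (7), (10), giving small(node1), closed(node1).
Round 3 fires (1), (8), (9), giving flies(tweety), mammal(obj2), large(node1).
Round 4 fires (5), giving flagged(tweety).

closed(node1), cold(obj2), flagged(tweety), flies(tweety), green(obj2), has_feathers(obj2), large(node1), locked(obj2), mammal(obj2), metal(tweety), ready(tweety), red(obj2), small(node1), stale(obj2), wooden(tweety)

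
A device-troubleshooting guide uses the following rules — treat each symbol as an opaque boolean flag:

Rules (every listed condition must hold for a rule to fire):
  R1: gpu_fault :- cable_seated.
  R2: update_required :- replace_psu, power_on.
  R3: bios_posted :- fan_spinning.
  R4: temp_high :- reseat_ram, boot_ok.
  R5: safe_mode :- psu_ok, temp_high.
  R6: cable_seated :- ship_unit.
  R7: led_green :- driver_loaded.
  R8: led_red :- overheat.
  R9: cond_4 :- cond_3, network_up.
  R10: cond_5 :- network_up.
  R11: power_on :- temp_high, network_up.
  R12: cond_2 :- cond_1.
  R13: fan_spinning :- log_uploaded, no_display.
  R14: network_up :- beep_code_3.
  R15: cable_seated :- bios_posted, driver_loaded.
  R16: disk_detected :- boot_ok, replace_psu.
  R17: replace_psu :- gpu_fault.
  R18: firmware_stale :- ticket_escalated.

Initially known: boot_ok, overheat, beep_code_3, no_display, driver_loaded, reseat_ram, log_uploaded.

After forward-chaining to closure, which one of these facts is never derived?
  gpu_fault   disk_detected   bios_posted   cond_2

[1] R4 [temp_high :- reseat_ram, boot_ok.]; R7 [led_green :- driver_loaded.]; R8 [led_red :- overheat.]; R13 [fan_spinning :- log_uploaded, no_display.]; R14 [network_up :- beep_code_3.]. ⇒ new: temp_high, led_green, led_red, fan_spinning, network_up.
[2] R3 [bios_posted :- fan_spinning.]; R10 [cond_5 :- network_up.]; R11 [power_on :- temp_high, network_up.]. ⇒ new: bios_posted, cond_5, power_on.
[3] R15 [cable_seated :- bios_posted, driver_loaded.]. ⇒ new: cable_seated.
[4] R1 [gpu_fault :- cable_seated.]. ⇒ new: gpu_fault.
[5] R17 [replace_psu :- gpu_fault.]. ⇒ new: replace_psu.
[6] R2 [update_required :- replace_psu, power_on.]; R16 [disk_detected :- boot_ok, replace_psu.]. ⇒ new: update_required, disk_detected.
Derived: gpu_fault (round 4), bios_posted (round 2), disk_detected (round 6). cond_2 never appears in any round.

cond_2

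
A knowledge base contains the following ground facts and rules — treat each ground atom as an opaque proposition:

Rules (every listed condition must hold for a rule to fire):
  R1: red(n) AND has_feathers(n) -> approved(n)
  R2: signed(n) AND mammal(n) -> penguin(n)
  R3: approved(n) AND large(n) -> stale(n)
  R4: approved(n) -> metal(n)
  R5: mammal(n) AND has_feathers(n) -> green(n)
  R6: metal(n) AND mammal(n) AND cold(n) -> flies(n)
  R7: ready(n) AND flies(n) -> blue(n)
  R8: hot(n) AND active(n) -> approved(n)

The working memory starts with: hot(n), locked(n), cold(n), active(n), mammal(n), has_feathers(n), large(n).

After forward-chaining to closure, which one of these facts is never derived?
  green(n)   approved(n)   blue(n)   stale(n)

blue(n)

Round 1: R5 [mammal(n) AND has_feathers(n) -> green(n)]; R8 [hot(n) AND active(n) -> approved(n)]. Adds green(n), approved(n).
Round 2: R3 [approved(n) AND large(n) -> stale(n)]; R4 [approved(n) -> metal(n)]. Adds stale(n), metal(n).
Round 3: R6 [metal(n) AND mammal(n) AND cold(n) -> flies(n)]. Adds flies(n).
Derived: approved(n) (round 1), green(n) (round 1), stale(n) (round 2). blue(n) never appears in any round.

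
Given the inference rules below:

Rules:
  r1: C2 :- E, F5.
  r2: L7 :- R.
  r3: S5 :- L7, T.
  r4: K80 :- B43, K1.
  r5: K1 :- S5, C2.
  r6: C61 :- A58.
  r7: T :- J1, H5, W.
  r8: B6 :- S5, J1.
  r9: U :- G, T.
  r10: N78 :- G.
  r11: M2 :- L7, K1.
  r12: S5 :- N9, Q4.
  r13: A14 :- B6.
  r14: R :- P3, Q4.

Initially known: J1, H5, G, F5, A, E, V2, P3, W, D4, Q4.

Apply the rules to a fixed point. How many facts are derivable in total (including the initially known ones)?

22

[1] r1 [C2 :- E, F5.]; r7 [T :- J1, H5, W.]; r10 [N78 :- G.]; r14 [R :- P3, Q4.]. ⇒ new: C2, T, N78, R.
[2] r2 [L7 :- R.]; r9 [U :- G, T.]. ⇒ new: L7, U.
[3] r3 [S5 :- L7, T.]. ⇒ new: S5.
[4] r5 [K1 :- S5, C2.]; r8 [B6 :- S5, J1.]. ⇒ new: K1, B6.
[5] r11 [M2 :- L7, K1.]; r13 [A14 :- B6.]. ⇒ new: M2, A14.
Closure: {A, A14, B6, C2, D4, E, F5, G, H5, J1, K1, L7, M2, N78, P3, Q4, R, S5, T, U, V2, W} — 22 facts.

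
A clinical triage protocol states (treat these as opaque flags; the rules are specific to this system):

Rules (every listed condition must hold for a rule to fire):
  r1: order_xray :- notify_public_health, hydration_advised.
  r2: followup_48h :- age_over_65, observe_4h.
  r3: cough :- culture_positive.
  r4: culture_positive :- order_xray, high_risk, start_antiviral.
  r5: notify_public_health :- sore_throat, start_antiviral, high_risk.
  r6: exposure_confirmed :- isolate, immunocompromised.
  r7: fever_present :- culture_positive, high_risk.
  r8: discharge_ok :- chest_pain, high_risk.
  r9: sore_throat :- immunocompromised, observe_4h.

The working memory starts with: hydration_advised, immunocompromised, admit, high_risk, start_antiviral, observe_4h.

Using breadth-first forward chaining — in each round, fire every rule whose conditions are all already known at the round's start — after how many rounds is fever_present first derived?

5

[1] r9 [sore_throat :- immunocompromised, observe_4h.]. ⇒ new: sore_throat.
[2] r5 [notify_public_health :- sore_throat, start_antiviral, high_risk.]. ⇒ new: notify_public_health.
[3] r1 [order_xray :- notify_public_health, hydration_advised.]. ⇒ new: order_xray.
[4] r4 [culture_positive :- order_xray, high_risk, start_antiviral.]. ⇒ new: culture_positive.
[5] r3 [cough :- culture_positive.]; r7 [fever_present :- culture_positive, high_risk.]. ⇒ new: cough, fever_present.
fever_present first appears in round 5.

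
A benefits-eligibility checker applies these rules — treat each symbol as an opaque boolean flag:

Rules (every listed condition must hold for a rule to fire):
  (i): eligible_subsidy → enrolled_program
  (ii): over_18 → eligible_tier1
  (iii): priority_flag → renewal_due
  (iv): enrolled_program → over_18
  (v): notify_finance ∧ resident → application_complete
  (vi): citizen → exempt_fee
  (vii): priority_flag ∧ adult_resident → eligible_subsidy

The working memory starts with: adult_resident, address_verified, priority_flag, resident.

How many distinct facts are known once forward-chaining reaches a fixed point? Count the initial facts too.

9

Round 1 — (iii), (vii), derive renewal_due, eligible_subsidy.
Round 2 — (i), derive enrolled_program.
Round 3 — (iv), derive over_18.
Round 4 — (ii), derive eligible_tier1.
Closure: {address_verified, adult_resident, eligible_subsidy, eligible_tier1, enrolled_program, over_18, priority_flag, renewal_due, resident} — 9 facts.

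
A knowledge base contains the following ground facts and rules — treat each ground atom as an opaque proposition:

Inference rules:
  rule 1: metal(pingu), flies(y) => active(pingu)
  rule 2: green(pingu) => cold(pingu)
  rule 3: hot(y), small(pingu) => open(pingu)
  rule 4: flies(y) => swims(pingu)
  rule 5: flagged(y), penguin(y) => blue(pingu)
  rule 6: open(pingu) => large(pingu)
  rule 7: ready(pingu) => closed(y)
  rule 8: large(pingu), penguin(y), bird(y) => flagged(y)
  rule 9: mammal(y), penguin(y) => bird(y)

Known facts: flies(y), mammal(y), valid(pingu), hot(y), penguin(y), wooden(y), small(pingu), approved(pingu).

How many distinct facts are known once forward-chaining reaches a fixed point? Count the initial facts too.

14

Round 1: rule 3 [hot(y), small(pingu) => open(pingu)]; rule 4 [flies(y) => swims(pingu)]; rule 9 [mammal(y), penguin(y) => bird(y)]. New: open(pingu), swims(pingu), bird(y).
Round 2: rule 6 [open(pingu) => large(pingu)]. New: large(pingu).
Round 3: rule 8 [large(pingu), penguin(y), bird(y) => flagged(y)]. New: flagged(y).
Round 4: rule 5 [flagged(y), penguin(y) => blue(pingu)]. New: blue(pingu).
Closure: {approved(pingu), bird(y), blue(pingu), flagged(y), flies(y), hot(y), large(pingu), mammal(y), open(pingu), penguin(y), small(pingu), swims(pingu), valid(pingu), wooden(y)} — 14 facts.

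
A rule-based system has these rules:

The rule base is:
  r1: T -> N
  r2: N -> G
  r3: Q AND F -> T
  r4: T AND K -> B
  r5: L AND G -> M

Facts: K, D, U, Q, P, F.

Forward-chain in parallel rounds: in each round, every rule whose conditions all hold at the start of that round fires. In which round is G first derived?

3

Round 1 — r3, derive T.
Round 2 — r1, r4, derive N, B.
Round 3 — r2, derive G.
G first appears in round 3.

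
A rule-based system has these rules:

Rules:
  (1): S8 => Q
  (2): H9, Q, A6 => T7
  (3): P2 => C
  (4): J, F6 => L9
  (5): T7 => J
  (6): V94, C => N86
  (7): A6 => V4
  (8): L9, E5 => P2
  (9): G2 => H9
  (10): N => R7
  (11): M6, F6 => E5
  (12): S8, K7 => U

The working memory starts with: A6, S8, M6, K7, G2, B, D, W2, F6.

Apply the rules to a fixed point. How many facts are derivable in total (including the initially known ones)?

19

Round 1: (1) [S8 => Q]; (7) [A6 => V4]; (9) [G2 => H9]; (11) [M6, F6 => E5]; (12) [S8, K7 => U]. Adds Q, V4, H9, E5, U.
Round 2: (2) [H9, Q, A6 => T7]. Adds T7.
Round 3: (5) [T7 => J]. Adds J.
Round 4: (4) [J, F6 => L9]. Adds L9.
Round 5: (8) [L9, E5 => P2]. Adds P2.
Round 6: (3) [P2 => C]. Adds C.
Closure: {A6, B, C, D, E5, F6, G2, H9, J, K7, L9, M6, P2, Q, S8, T7, U, V4, W2} — 19 facts.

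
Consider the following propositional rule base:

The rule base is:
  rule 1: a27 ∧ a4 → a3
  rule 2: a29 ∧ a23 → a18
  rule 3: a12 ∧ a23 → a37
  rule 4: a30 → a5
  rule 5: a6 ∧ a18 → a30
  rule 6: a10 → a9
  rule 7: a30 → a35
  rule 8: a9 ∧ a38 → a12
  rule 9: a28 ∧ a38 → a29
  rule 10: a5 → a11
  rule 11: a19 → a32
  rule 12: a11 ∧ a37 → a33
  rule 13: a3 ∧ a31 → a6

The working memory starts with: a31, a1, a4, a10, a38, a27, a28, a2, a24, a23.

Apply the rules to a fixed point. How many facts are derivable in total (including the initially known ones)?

22

Round 1: rule 1 [a27 ∧ a4 → a3]; rule 6 [a10 → a9]; rule 9 [a28 ∧ a38 → a29]. New: a3, a9, a29.
Round 2: rule 2 [a29 ∧ a23 → a18]; rule 8 [a9 ∧ a38 → a12]; rule 13 [a3 ∧ a31 → a6]. New: a18, a12, a6.
Round 3: rule 3 [a12 ∧ a23 → a37]; rule 5 [a6 ∧ a18 → a30]. New: a37, a30.
Round 4: rule 4 [a30 → a5]; rule 7 [a30 → a35]. New: a5, a35.
Round 5: rule 10 [a5 → a11]. New: a11.
Round 6: rule 12 [a11 ∧ a37 → a33]. New: a33.
Closure: {a1, a10, a11, a12, a18, a2, a23, a24, a27, a28, a29, a3, a30, a31, a33, a35, a37, a38, a4, a5, a6, a9} — 22 facts.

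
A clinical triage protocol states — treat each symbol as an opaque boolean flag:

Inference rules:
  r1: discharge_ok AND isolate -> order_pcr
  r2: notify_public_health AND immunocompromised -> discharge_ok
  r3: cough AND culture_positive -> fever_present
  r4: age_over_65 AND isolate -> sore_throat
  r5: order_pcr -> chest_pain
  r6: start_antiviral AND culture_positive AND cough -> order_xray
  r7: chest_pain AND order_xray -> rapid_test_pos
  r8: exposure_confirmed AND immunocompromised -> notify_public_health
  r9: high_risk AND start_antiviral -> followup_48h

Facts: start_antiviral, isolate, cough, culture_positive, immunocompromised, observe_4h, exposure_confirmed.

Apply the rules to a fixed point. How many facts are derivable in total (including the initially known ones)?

Round 1: r3 [cough AND culture_positive -> fever_present]; r6 [start_antiviral AND culture_positive AND cough -> order_xray]; r8 [exposure_confirmed AND immunocompromised -> notify_public_health]. New: fever_present, order_xray, notify_public_health.
Round 2: r2 [notify_public_health AND immunocompromised -> discharge_ok]. New: discharge_ok.
Round 3: r1 [discharge_ok AND isolate -> order_pcr]. New: order_pcr.
Round 4: r5 [order_pcr -> chest_pain]. New: chest_pain.
Round 5: r7 [chest_pain AND order_xray -> rapid_test_pos]. New: rapid_test_pos.
Closure: {chest_pain, cough, culture_positive, discharge_ok, exposure_confirmed, fever_present, immunocompromised, isolate, notify_public_health, observe_4h, order_pcr, order_xray, rapid_test_pos, start_antiviral} — 14 facts.

14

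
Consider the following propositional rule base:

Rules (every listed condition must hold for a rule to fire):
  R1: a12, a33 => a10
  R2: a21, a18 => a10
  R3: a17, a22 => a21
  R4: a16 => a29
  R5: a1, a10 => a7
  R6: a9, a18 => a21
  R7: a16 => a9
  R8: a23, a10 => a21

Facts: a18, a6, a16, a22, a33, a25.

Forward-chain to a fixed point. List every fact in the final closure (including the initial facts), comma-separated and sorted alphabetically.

a10, a16, a18, a21, a22, a25, a29, a33, a6, a9

Round 1: R4 [a16 => a29]; R7 [a16 => a9]. New: a29, a9.
Round 2: R6 [a9, a18 => a21]. New: a21.
Round 3: R2 [a21, a18 => a10]. New: a10.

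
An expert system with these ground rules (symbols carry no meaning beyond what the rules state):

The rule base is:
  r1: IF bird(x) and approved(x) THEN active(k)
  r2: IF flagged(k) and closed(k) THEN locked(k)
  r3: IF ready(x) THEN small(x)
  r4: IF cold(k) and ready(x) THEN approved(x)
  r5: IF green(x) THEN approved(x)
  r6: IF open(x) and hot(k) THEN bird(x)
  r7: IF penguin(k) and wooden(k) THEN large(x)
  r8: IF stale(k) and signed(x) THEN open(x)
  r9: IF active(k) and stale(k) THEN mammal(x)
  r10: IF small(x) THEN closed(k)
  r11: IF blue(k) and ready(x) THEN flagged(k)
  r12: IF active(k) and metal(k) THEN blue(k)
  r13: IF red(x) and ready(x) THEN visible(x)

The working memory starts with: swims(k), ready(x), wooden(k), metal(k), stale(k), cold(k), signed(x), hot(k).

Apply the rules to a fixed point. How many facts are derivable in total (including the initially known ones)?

18

Round 1: r3 [IF ready(x) THEN small(x)]; r4 [IF cold(k) and ready(x) THEN approved(x)]; r8 [IF stale(k) and signed(x) THEN open(x)]. Adds small(x), approved(x), open(x).
Round 2: r6 [IF open(x) and hot(k) THEN bird(x)]; r10 [IF small(x) THEN closed(k)]. Adds bird(x), closed(k).
Round 3: r1 [IF bird(x) and approved(x) THEN active(k)]. Adds active(k).
Round 4: r9 [IF active(k) and stale(k) THEN mammal(x)]; r12 [IF active(k) and metal(k) THEN blue(k)]. Adds mammal(x), blue(k).
Round 5: r11 [IF blue(k) and ready(x) THEN flagged(k)]. Adds flagged(k).
Round 6: r2 [IF flagged(k) and closed(k) THEN locked(k)]. Adds locked(k).
Closure: {active(k), approved(x), bird(x), blue(k), closed(k), cold(k), flagged(k), hot(k), locked(k), mammal(x), metal(k), open(x), ready(x), signed(x), small(x), stale(k), swims(k), wooden(k)} — 18 facts.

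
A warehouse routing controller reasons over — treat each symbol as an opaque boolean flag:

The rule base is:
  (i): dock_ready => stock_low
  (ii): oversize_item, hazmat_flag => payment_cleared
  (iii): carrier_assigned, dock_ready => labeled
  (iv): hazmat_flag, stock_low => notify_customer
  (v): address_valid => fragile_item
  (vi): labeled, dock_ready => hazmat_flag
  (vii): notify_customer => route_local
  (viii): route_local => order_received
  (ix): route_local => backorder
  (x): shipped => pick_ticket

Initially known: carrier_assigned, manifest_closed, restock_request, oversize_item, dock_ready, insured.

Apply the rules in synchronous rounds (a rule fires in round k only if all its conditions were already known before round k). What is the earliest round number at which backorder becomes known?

Round 1 — (i), (iii), derive stock_low, labeled.
Round 2 — (vi), derive hazmat_flag.
Round 3 — (ii), (iv), derive payment_cleared, notify_customer.
Round 4 — (vii), derive route_local.
Round 5 — (viii), (ix), derive order_received, backorder.
backorder first appears in round 5.

5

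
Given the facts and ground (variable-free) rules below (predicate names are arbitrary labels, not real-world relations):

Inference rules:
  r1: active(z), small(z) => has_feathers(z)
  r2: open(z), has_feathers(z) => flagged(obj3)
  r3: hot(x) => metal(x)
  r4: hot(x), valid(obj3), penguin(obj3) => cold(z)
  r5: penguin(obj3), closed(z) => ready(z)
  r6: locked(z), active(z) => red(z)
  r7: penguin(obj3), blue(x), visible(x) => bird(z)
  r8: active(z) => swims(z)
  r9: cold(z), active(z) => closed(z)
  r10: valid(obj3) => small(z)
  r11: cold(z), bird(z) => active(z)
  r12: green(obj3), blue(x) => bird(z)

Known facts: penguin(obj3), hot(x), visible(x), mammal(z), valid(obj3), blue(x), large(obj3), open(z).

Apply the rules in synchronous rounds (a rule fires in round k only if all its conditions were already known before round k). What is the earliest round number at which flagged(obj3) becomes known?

4

Round 1 fires r3, r4, r7, r10, giving metal(x), cold(z), bird(z), small(z).
Round 2 fires r11, giving active(z).
Round 3 fires r1, r8, r9, giving has_feathers(z), swims(z), closed(z).
Round 4 fires r2, r5, giving flagged(obj3), ready(z).
flagged(obj3) first appears in round 4.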